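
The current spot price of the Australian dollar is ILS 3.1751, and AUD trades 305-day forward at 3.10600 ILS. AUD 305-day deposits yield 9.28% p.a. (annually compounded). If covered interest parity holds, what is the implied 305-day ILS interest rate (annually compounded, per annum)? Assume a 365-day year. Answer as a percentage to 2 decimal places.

6.44%

T = 305/365 years.
By CIP, F/S equals the ILS-to-AUD growth ratio: 3.106/3.1751 = 0.9782369.
The AUD side grows by (1 + 0.0928)^(305/365) = 1.076974.
That pins the ILS growth at 1.0535357.
r = 1.0535357^(365/305) − 1 = 0.064400 → 6.44%.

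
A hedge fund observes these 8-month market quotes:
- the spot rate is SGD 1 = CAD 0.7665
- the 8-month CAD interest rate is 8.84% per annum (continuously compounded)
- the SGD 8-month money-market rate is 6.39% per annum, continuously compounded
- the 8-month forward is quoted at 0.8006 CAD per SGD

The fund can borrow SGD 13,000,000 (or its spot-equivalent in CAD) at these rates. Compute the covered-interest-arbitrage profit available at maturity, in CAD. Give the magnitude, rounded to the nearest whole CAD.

T = 8/12 years.
Invest the SGD and cover forward: 13,000,000 × 1.0435204032 × 0.8006 = CAD 10,860,751.65.
Convert at spot and invest in CAD: 13,000,000 × 0.7665 × 1.0607045247 = CAD 10,569,390.24.
The quoted forward overvalues SGD, so borrow CAD, buy SGD at spot, deposit the SGD at 6.39%, and sell the proceeds forward at 0.8006.
Arbitrage profit = |10,860,751.65 − 10,569,390.24| = CAD 291,361.

CAD 291,361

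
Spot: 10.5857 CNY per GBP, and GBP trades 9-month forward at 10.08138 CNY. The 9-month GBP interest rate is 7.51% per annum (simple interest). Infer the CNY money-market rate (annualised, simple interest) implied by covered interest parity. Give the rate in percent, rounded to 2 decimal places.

T = 9/12 years.
F/S = 10.08138/10.5857 = 0.9523584 = (growth of CNY) / (growth of GBP).
The GBP side grows by 1 + 0.0751×9/12 = 1.056325.
So the CNY growth factor = 1.006000.
(1.006000 − 1)/T = 0.008000, i.e. 0.80%.

0.80%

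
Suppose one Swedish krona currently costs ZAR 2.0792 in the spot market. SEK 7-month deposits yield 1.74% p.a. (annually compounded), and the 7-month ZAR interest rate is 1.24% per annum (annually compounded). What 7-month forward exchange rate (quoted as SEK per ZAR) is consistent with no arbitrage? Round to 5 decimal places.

0.48234

T = 7/12 years.
Growth of 1 ZAR over T: (1 + 0.0124)^(7/12) = 1.0072148.
SEK growth factor: (1 + 0.0174)^(7/12) = 1.0101135.
CIP: F = S · (grow ZAR)/(grow SEK) = 2.0792 × 1.0072148/1.0101135 = 2.073233 ZAR per SEK.
Quoted the other way: 1/2.073233 = 0.48234 SEK per ZAR.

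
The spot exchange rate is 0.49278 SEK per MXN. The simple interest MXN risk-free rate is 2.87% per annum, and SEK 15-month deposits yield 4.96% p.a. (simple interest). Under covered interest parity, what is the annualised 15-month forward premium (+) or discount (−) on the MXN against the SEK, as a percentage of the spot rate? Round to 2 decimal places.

T = 15/12 years.
F = S · g_SEK/g_MXN = 0.49278 × 1.062000/1.035875 = 0.50520802.
(F − S)/S ÷ T = (0.50520802 − 0.49278)/0.49278/(15/12) = 0.020176 → 2.02%.

+2.02%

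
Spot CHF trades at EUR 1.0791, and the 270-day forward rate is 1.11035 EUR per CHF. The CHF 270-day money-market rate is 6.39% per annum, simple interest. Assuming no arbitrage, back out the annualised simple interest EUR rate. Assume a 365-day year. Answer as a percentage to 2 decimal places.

10.49%

T = 270/365 years.
CIP gives F = S · g_EUR/g_CHF, so g_EUR/g_CHF = 1.11035/1.0791 = 1.0289593.
The CHF side grows by 1 + 0.0639×270/365 = 1.0472685.
That pins the EUR growth at 1.0775967.
(1.0775967 − 1)/T = 0.104899, i.e. 10.49%.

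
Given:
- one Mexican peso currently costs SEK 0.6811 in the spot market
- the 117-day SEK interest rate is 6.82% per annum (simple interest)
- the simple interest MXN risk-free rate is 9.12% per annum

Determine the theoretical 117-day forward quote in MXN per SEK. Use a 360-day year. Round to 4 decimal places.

T = 117/360 years.
Growth of 1 SEK over T: 1 + 0.0682×117/360 = 1.022165.
MXN accumulates by 1 + 0.0912×117/360 = 1.029640.
Forward (SEK per MXN) = 0.6811 × 1.022165 / 1.029640 = 0.6761553.
Invert for MXN per SEK: 1 / 0.6761553 = 1.4790.

1.4790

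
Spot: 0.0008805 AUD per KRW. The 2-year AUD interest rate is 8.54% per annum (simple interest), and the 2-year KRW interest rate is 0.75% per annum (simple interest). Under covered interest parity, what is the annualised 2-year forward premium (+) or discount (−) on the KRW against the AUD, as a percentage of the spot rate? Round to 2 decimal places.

+7.67%

T = 2 years.
CIP forward (AUD per KRW) = 0.0008805 × 1.170800/1.015000 = 0.0010156546.
Annualised premium = (F − S)/S × (1/T) = (0.0010156546 − 0.0008805)/0.0008805 ÷ 2 = 7.67%.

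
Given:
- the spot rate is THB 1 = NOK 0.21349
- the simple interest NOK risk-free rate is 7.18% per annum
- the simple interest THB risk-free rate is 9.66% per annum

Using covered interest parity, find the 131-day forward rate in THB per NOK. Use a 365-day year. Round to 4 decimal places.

T = 131/365 years.
Growth of 1 NOK over T: 1 + 0.0718×131/365 = 1.0257693.
THB accumulates by 1 + 0.0966×131/365 = 1.0346701.
CIP: F = S · (grow NOK)/(grow THB) = 0.21349 × 1.0257693/1.0346701 = 0.2116534 NOK per THB.
Quoted the other way: 1/0.2116534 = 4.7247 THB per NOK.

4.7247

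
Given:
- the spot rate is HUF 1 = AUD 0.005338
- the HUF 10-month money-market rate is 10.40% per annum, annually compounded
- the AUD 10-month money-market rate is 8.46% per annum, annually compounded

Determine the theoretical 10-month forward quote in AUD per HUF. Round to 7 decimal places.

0.0052597

T = 10/12 years.
AUD accumulates by (1 + 0.0846)^(10/12) = 1.0700186.
HUF accumulates by (1 + 0.1040)^(10/12) = 1.0859443.
CIP: F = S · (grow AUD)/(grow HUF) = 0.005338 × 1.0700186/1.0859443 = 0.005259717 AUD per HUF.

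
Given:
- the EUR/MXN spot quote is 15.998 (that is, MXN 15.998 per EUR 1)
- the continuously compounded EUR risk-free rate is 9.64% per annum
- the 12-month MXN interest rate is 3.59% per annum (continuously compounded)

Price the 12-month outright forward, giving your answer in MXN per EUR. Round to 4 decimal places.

T = 1 year.
Growth of 1 MXN over T: e^(0.0359×1) = 1.03655219.
Growth of 1 EUR over T: e^(0.0964×1) = 1.10119946.
So F = 15.998 × 1.03655219 / 1.10119946 = 15.058818 (MXN/EUR).

15.0588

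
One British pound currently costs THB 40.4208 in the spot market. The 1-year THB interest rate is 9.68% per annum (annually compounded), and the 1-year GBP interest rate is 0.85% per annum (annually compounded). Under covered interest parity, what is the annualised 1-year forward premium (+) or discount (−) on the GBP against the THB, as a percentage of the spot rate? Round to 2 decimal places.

+8.76%

T = 1 year.
No-arbitrage forward: 40.4208 × 1.096800 / 1.008500 = 43.9598745 THB/GBP.
Annualised premium = (F − S)/S × (1/T) = (43.9598745 − 40.4208)/40.4208 ÷ 1 = 8.76%.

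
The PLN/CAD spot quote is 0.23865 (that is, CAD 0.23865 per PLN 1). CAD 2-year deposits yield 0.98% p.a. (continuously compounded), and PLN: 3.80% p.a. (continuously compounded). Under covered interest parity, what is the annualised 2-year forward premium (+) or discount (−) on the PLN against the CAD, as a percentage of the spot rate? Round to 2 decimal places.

-2.74%

T = 2 years.
CIP forward (CAD per PLN) = 0.23865 × 1.0197933/1.0789626 = 0.22556266.
Annualised premium = (F − S)/S × (1/T) = (0.22556266 − 0.23865)/0.23865 ÷ 2 = -2.74%.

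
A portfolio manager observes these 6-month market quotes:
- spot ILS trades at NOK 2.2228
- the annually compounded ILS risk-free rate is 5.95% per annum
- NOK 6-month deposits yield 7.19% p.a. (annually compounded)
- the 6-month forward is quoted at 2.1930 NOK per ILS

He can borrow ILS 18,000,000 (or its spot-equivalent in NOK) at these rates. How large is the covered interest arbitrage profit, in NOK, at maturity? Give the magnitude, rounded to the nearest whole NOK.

T = 6/12 years.
Invest the ILS and cover forward: 18,000,000 × 1.029320164 × 2.1930 = NOK 40,631,384.15.
Convert at spot and invest in NOK: 18,000,000 × 2.2228 × 1.0353260356 = NOK 41,423,808.81.
The quoted forward undervalues ILS, so borrow ILS, convert to NOK at spot, deposit the NOK at 7.19%, and buy ILS forward at 2.1930 to cover the loan.
Profit = 41,423,808.81 − 40,631,384.15 = NOK 792,425.

NOK 792,425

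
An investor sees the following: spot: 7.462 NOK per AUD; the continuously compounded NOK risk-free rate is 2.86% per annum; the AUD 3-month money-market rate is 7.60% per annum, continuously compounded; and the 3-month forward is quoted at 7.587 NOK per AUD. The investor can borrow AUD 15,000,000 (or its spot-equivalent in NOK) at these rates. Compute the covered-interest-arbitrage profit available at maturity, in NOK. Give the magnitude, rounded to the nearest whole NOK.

NOK 3,254,800

T = 3/12 years.
Route A — deposit AUD, sell forward: 15,000,000 × 1.01918164862 × 7.587 = NOK 115,987,967.52.
Route B — convert at spot, deposit NOK: 15,000,000 × 7.462 × 1.00717562228 = NOK 112,733,167.40.
The quoted forward overvalues AUD, so borrow NOK, buy AUD at spot, deposit the AUD at 7.60%, and sell the proceeds forward at 7.587.
Profit = 115,987,967.52 − 112,733,167.40 = NOK 3,254,800.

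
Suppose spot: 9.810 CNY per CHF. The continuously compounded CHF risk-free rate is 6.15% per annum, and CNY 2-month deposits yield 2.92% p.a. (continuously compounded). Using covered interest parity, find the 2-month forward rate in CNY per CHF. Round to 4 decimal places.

9.7573

T = 2/12 years.
Growth of 1 CNY over T: e^(0.0292×2/12) = 1.0048785.
CHF accumulates by e^(0.0615×2/12) = 1.0103027.
CIP: F = S · (grow CNY)/(grow CHF) = 9.81 × 1.0048785/1.0103027 = 9.757331 CNY per CHF.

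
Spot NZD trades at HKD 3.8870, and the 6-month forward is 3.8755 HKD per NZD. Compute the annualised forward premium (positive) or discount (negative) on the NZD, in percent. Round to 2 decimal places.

-0.59%

T = 6/12 years.
(F − S)/S = (3.8755 − 3.887)/3.887 = -0.0029586.
×(1/T) gives -0.59% p.a.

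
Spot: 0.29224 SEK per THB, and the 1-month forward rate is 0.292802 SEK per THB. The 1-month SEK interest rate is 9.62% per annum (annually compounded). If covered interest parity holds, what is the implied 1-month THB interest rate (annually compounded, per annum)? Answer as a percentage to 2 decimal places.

T = 1/12 years.
By CIP, F/S equals the SEK-to-THB growth ratio: 0.292802/0.29224 = 1.0019231.
The SEK side grows by (1 + 0.0962)^(1/12) = 1.0076835.
That pins the THB growth at 1.0057493.
r = 1.0057493^(12/1) − 1 = 0.071216 → 7.12%.

7.12%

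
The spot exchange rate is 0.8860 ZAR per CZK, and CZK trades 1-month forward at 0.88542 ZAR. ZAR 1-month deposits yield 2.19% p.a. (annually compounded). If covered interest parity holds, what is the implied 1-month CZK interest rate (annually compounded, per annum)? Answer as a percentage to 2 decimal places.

T = 1/12 years.
CIP gives F = S · g_ZAR/g_CZK, so g_ZAR/g_CZK = 0.88542/0.886 = 0.9993454.
The ZAR side grows by (1 + 0.0219)^(1/12) = 1.0018069.
Hence g_CZK = 1.0024631.
Annualise: 1.0024631^(12/1) − 1 = 0.029961 = 3.00%.

3.00%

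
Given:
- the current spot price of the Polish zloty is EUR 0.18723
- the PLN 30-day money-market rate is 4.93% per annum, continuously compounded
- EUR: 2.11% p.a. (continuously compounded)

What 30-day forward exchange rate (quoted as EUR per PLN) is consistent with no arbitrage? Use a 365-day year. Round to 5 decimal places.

0.18680

T = 30/365 years.
Growth of 1 EUR over T: e^(0.0211×30/365) = 1.0017358.
PLN growth factor: e^(0.0493×30/365) = 1.0040603.
So F = 0.18723 × 1.0017358 / 1.0040603 = 0.1867965 (EUR/PLN).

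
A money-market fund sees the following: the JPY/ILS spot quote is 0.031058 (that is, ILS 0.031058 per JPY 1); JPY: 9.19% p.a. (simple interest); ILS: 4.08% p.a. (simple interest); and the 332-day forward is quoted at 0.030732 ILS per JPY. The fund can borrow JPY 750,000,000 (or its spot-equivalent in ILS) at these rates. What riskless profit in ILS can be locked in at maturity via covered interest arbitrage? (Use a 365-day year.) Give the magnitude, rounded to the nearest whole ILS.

T = 332/365 years.
Invest the JPY and cover forward: 750,000,000 × 1.0835912329 × 0.030732 = ILS 24,975,694.33.
Convert at spot and invest in ILS: 750,000,000 × 0.031058 × 1.0371112329 = ILS 24,157,950.50.
The quoted forward overvalues JPY, so borrow ILS, buy JPY at spot, deposit the JPY at 9.19%, and sell the proceeds forward at 0.030732.
The gap between the two covered legs is ILS 817,744.

ILS 817,744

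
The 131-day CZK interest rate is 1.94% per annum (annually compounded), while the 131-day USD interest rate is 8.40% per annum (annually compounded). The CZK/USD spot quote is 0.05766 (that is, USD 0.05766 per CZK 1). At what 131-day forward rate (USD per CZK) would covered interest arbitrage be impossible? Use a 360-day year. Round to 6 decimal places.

0.058964

T = 131/360 years.
Growth of 1 USD over T: (1 + 0.0840)^(131/360) = 1.0297855.
CZK accumulates by (1 + 0.0194)^(131/360) = 1.0070163.
Forward (USD per CZK) = 0.05766 × 1.0297855 / 1.0070163 = 0.05896372.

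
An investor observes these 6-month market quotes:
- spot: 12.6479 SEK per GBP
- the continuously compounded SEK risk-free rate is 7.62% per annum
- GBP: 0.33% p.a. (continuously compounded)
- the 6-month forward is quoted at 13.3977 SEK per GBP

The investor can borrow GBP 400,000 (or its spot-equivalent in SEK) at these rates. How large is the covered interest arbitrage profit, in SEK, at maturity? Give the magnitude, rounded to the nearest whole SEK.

T = 6/12 years.
Invest the GBP and cover forward: 400,000 × 1.001651362 × 13.3977 = SEK 5,367,929.78.
Convert at spot and invest in SEK: 400,000 × 12.6479 × 1.038835111 = SEK 5,255,633.04.
The quoted forward overvalues GBP, so borrow SEK, buy GBP at spot, deposit the GBP at 0.33%, and sell the proceeds forward at 13.3977.
The gap between the two covered legs is SEK 112,297.

SEK 112,297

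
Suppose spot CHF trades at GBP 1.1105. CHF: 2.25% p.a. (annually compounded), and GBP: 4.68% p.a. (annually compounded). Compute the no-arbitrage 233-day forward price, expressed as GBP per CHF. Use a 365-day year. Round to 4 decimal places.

1.1273

T = 233/365 years.
GBP accumulates by (1 + 0.0468)^(233/365) = 1.0296275.
CHF accumulates by (1 + 0.0225)^(233/365) = 1.0143052.
CIP: F = S · (grow GBP)/(grow CHF) = 1.1105 × 1.0296275/1.0143052 = 1.127275 GBP per CHF.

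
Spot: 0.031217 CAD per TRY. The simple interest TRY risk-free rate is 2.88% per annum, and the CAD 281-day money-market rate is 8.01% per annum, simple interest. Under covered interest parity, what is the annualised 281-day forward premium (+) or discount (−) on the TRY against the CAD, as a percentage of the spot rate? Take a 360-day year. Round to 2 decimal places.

T = 281/360 years.
CIP forward (CAD per TRY) = 0.031217 × 1.0625225/1.022480 = 0.032439524.
(F − S)/S ÷ T = (0.032439524 − 0.031217)/0.031217/(281/360) = 0.050172 → 5.02%.

+5.02%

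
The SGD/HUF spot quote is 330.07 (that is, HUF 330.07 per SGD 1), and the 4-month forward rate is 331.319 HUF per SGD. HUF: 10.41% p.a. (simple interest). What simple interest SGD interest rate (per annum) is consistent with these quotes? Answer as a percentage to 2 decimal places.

T = 4/12 years.
CIP gives F = S · g_HUF/g_SGD, so g_HUF/g_SGD = 331.319/330.07 = 1.0037840.
The HUF side grows by 1 + 0.1041×4/12 = 1.034700.
Hence g_SGD = 1.0307995.
r = (1.0307995 − 1)/(4/12) = 0.092399 → 9.24%.

9.24%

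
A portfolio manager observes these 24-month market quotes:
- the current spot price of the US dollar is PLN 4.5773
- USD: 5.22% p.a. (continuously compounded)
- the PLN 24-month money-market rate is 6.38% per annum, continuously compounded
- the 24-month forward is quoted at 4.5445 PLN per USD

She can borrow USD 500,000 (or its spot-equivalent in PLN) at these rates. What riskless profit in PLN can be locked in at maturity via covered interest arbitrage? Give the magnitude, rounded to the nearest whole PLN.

T = 2 years.
Route A — deposit USD, sell forward: 500,000 × 1.110044384 × 4.5445 = PLN 2,522,298.35.
Route B — convert at spot, deposit PLN: 500,000 × 4.5773 × 1.136098472 = PLN 2,600,131.77.
The quoted forward undervalues USD, so borrow USD, convert to PLN at spot, deposit the PLN at 6.38%, and buy USD forward at 4.5445 to cover the loan.
The gap between the two covered legs is PLN 77,833.

PLN 77,833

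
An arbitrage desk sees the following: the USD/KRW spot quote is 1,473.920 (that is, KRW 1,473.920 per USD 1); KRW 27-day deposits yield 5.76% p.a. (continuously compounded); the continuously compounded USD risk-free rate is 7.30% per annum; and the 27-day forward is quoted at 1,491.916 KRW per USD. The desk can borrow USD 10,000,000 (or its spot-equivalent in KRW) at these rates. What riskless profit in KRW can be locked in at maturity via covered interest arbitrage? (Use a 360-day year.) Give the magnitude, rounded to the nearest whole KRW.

T = 27/360 years.
Keep in USD, deliver into the forward: 10,000,000·1.005490015203·1491.916 = KRW 15,001,066,415.22.
Swap to KRW now, deposit: 10,000,000·1473.920·1.004329344651 = KRW 14,803,011,076.68.
The quoted forward overvalues USD, so borrow KRW, buy USD at spot, deposit the USD at 7.30%, and sell the proceeds forward at 1,491.916.
Profit = 15,001,066,415.22 − 14,803,011,076.68 = KRW 198,055,339.

KRW 198,055,339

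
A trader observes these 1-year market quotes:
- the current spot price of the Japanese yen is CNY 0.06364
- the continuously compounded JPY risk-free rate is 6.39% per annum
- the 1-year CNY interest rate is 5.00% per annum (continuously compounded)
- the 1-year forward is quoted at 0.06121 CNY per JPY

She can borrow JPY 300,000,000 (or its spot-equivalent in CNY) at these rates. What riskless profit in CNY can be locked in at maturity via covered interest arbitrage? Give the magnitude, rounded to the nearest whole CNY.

T = 1 year.
Route A — deposit JPY, sell forward: 300,000,000 × 1.0659857949 × 0.06121 = CNY 19,574,697.15.
Route B — convert at spot, deposit CNY: 300,000,000 × 0.06364 × 1.0512710964 = CNY 20,070,867.77.
The quoted forward undervalues JPY, so borrow JPY, convert to CNY at spot, deposit the CNY at 5.00%, and buy JPY forward at 0.06121 to cover the loan.
Arbitrage profit = |19,574,697.15 − 20,070,867.77| = CNY 496,171.

CNY 496,171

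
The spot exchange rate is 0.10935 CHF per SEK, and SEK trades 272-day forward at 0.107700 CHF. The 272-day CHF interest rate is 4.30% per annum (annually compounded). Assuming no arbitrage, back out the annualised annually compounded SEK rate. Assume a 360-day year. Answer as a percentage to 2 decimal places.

6.42%

T = 272/360 years.
F/S = 0.1077/0.10935 = 0.9849108 = (growth of CHF) / (growth of SEK).
CHF growth factor: (1 + 0.0430)^(272/360) = 1.0323211.
That pins the SEK growth at 1.0481366.
r = 1.0481366^(360/272) − 1 = 0.064201 → 6.42%.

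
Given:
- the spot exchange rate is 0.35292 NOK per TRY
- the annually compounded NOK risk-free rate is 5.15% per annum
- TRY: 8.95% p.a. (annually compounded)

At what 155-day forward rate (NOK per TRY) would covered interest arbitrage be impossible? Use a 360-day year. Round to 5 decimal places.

T = 155/360 years.
NOK growth factor: (1 + 0.0515)^(155/360) = 1.021857.
Growth of 1 TRY over T: (1 + 0.0895)^(155/360) = 1.0375962.
So F = 0.35292 × 1.021857 / 1.0375962 = 0.3475666 (NOK/TRY).

0.34757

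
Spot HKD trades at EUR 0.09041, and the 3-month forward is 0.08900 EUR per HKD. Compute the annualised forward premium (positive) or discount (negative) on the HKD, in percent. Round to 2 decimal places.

-6.24%

T = 3/12 years.
(F − S)/S = (0.08900 − 0.09041)/0.09041 = -0.0155956.
Per annum: -0.0155956 / (3/12) = -0.062382 = -6.24%.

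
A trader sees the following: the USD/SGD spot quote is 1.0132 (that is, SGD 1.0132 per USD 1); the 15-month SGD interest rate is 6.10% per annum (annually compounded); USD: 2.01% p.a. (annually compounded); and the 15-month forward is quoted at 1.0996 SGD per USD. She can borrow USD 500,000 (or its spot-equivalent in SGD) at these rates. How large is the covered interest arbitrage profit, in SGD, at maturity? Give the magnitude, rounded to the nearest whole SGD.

SGD 18,130

T = 15/12 years.
Invest the USD and cover forward: 500,000 × 1.02518781 × 1.0996 = SGD 563,648.26.
Convert at spot and invest in SGD: 500,000 × 1.0132 × 1.07682277 = SGD 545,518.42.
The quoted forward overvalues USD, so borrow SGD, buy USD at spot, deposit the USD at 2.01%, and sell the proceeds forward at 1.0996.
Arbitrage profit = |563,648.26 − 545,518.42| = SGD 18,130.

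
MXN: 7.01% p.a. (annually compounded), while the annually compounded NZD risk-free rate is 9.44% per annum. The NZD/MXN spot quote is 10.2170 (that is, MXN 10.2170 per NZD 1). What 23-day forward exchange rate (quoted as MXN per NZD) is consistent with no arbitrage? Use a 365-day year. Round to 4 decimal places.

T = 23/365 years.
MXN accumulates by (1 + 0.0701)^(23/365) = 1.00427844.
NZD accumulates by (1 + 0.0944)^(23/365) = 1.00570042.
So F = 10.217 × 1.00427844 / 1.00570042 = 10.202554 (MXN/NZD).

10.2026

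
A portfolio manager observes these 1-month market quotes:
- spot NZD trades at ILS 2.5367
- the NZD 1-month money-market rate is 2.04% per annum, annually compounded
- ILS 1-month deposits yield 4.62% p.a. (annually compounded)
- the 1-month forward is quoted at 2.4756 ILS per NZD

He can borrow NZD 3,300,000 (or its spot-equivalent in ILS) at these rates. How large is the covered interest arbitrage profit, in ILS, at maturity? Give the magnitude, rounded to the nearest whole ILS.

ILS 219,436

T = 1/12 years.
Keep in NZD, deliver into the forward: 3,300,000·1.001684309·2.4756 = ILS 8,183,239.93.
Swap to ILS now, deposit: 3,300,000·2.5367·1.003770804 = ILS 8,402,675.82.
The quoted forward undervalues NZD, so borrow NZD, convert to ILS at spot, deposit the ILS at 4.62%, and buy NZD forward at 2.4756 to cover the loan.
Profit = 8,402,675.82 − 8,183,239.93 = ILS 219,436.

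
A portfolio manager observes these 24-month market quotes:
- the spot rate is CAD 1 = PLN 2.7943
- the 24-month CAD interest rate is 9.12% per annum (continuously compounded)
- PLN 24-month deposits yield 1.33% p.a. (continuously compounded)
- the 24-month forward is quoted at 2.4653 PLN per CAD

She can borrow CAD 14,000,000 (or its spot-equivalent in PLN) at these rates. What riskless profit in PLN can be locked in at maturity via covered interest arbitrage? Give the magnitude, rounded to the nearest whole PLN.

PLN 1,245,528

T = 2 years.
Keep in CAD, deliver into the forward: 14,000,000·1.2000941355·2.4653 = PLN 41,420,289.01.
Swap to PLN now, deposit: 14,000,000·2.7943·1.0269569378 = PLN 40,174,760.80.
The quoted forward overvalues CAD, so borrow PLN, buy CAD at spot, deposit the CAD at 9.12%, and sell the proceeds forward at 2.4653.
Profit = 41,420,289.01 − 40,174,760.80 = PLN 1,245,528.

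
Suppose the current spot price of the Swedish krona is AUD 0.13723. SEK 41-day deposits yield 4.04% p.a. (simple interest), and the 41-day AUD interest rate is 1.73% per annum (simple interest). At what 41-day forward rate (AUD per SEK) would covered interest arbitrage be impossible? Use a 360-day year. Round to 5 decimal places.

0.13687

T = 41/360 years.
Growth of 1 AUD over T: 1 + 0.0173×41/360 = 1.0019703.
SEK growth factor: 1 + 0.0404×41/360 = 1.0046011.
CIP: F = S · (grow AUD)/(grow SEK) = 0.13723 × 1.0019703/1.0046011 = 0.1368706 AUD per SEK.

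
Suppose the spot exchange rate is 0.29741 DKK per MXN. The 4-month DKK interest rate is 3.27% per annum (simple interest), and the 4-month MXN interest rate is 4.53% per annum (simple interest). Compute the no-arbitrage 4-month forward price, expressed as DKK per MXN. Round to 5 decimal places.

T = 4/12 years.
Growth of 1 DKK over T: 1 + 0.0327×4/12 = 1.010900.
MXN accumulates by 1 + 0.0453×4/12 = 1.015100.
So F = 0.29741 × 1.010900 / 1.015100 = 0.2961795 (DKK/MXN).

0.29618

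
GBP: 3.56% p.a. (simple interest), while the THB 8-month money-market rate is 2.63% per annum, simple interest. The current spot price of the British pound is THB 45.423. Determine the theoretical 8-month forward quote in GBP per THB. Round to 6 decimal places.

T = 8/12 years.
THB growth factor: 1 + 0.0263×8/12 = 1.0175333.
GBP growth factor: 1 + 0.0356×8/12 = 1.0237333.
So F = 45.423 × 1.0175333 / 1.0237333 = 45.14791 (THB/GBP).
Quoted the other way: 1/45.14791 = 0.022149 GBP per THB.

0.022149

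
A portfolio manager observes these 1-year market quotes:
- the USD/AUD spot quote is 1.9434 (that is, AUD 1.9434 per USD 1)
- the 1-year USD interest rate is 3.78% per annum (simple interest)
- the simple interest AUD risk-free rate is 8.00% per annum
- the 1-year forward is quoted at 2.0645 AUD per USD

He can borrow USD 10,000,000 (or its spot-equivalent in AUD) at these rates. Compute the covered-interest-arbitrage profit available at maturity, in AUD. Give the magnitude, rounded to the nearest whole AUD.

AUD 436,661

T = 1 year.
Keep in USD, deliver into the forward: 10,000,000·1.037800·2.0645 = AUD 21,425,381.00.
Swap to AUD now, deposit: 10,000,000·1.9434·1.080000 = AUD 20,988,720.00.
The quoted forward overvalues USD, so borrow AUD, buy USD at spot, deposit the USD at 3.78%, and sell the proceeds forward at 2.0645.
The gap between the two covered legs is AUD 436,661.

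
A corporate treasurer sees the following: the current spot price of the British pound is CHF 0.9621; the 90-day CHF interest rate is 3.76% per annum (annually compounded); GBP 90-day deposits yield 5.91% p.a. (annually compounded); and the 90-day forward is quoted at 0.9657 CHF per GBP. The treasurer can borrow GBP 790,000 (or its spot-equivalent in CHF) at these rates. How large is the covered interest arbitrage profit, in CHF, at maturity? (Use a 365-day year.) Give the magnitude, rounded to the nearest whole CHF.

T = 90/365 years.
Keep in GBP, deliver into the forward: 790,000·1.01425893·0.9657 = CHF 773,781.18.
Swap to CHF now, deposit: 790,000·0.9621·1.00914272 = CHF 767,008.01.
The quoted forward overvalues GBP, so borrow CHF, buy GBP at spot, deposit the GBP at 5.91%, and sell the proceeds forward at 0.9657.
Arbitrage profit = |773,781.18 − 767,008.01| = CHF 6,773.

CHF 6,773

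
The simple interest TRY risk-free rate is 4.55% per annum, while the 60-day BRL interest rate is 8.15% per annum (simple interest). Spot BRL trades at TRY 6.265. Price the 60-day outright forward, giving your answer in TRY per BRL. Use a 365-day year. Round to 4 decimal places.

T = 60/365 years.
TRY growth factor: 1 + 0.0455×60/365 = 1.0074795.
BRL accumulates by 1 + 0.0815×60/365 = 1.0133973.
So F = 6.265 × 1.0074795 / 1.0133973 = 6.228415 (TRY/BRL).

6.2284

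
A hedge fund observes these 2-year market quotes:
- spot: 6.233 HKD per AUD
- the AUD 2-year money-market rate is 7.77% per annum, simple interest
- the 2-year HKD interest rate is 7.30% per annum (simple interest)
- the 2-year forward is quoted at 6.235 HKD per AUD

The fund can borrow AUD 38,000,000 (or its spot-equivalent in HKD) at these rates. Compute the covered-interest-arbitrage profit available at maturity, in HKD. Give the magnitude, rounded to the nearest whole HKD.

T = 2 years.
Invest the AUD and cover forward: 38,000,000 × 1.155400 × 6.235 = HKD 273,748,922.00.
Convert at spot and invest in HKD: 38,000,000 × 6.233 × 1.146000 = HKD 271,434,684.00.
The quoted forward overvalues AUD, so borrow HKD, buy AUD at spot, deposit the AUD at 7.77%, and sell the proceeds forward at 6.235.
Arbitrage profit = |273,748,922.00 − 271,434,684.00| = HKD 2,314,238.

HKD 2,314,238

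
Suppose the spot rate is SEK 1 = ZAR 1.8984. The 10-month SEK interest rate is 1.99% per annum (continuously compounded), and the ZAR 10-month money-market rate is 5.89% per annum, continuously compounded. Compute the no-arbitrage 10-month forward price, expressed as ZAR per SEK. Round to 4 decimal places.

T = 10/12 years.
ZAR accumulates by e^(0.0589×10/12) = 1.0503079.
SEK accumulates by e^(0.0199×10/12) = 1.0167216.
CIP: F = S · (grow ZAR)/(grow SEK) = 1.8984 × 1.0503079/1.0167216 = 1.961112 ZAR per SEK.

1.9611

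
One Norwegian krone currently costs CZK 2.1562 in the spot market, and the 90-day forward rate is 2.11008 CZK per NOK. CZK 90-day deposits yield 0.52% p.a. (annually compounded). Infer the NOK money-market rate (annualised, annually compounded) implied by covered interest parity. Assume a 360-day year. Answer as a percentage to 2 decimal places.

T = 90/360 years.
By CIP, F/S equals the CZK-to-NOK growth ratio: 2.11008/2.1562 = 0.9786105.
CZK growth factor: (1 + 0.0052)^(90/360) = 1.0012975.
So the NOK growth factor = 1.0231829.
Annualise: 1.0231829^(360/90) − 1 = 0.096006 = 9.60%.

9.60%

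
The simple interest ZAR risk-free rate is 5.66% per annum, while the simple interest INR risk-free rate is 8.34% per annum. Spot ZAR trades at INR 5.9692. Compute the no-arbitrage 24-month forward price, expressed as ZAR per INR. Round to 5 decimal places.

T = 2 years.
INR growth factor: 1 + 0.0834×2 = 1.166800.
ZAR accumulates by 1 + 0.0566×2 = 1.113200.
CIP: F = S · (grow INR)/(grow ZAR) = 5.9692 × 1.166800/1.113200 = 6.256614 INR per ZAR.
Invert for ZAR per INR: 1 / 6.256614 = 0.15983.

0.15983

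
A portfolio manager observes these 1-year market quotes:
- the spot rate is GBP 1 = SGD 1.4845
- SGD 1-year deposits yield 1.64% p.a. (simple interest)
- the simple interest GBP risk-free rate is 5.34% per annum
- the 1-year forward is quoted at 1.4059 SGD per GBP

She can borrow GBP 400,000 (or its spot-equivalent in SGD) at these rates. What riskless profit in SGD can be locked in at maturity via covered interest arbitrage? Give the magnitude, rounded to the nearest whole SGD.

SGD 11,148

T = 1 year.
Keep in GBP, deliver into the forward: 400,000·1.053400·1.4059 = SGD 592,390.02.
Swap to SGD now, deposit: 400,000·1.4845·1.016400 = SGD 603,538.32.
The quoted forward undervalues GBP, so borrow GBP, convert to SGD at spot, deposit the SGD at 1.64%, and buy GBP forward at 1.4059 to cover the loan.
The gap between the two covered legs is SGD 11,148.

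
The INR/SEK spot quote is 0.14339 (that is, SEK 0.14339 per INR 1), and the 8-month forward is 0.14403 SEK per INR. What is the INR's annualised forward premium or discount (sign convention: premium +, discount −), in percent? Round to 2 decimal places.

+0.67%

T = 8/12 years.
Period premium: (0.14403 − 0.14339)/0.14339 = 0.0044634.
Annualise by dividing by T: 0.0044634 / (8/12) = 0.006695 → 0.67%.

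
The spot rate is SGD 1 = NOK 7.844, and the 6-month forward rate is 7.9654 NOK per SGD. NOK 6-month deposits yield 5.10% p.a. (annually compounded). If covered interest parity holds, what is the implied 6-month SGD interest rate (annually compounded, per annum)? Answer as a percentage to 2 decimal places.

T = 6/12 years.
F/S = 7.9654/7.844 = 1.0154768 = (growth of NOK) / (growth of SGD).
The NOK side grows by (1 + 0.0510)^(6/12) = 1.0251829.
That pins the SGD growth at 1.0095582.
Annualise: 1.0095582^(12/6) − 1 = 0.019208 = 1.92%.

1.92%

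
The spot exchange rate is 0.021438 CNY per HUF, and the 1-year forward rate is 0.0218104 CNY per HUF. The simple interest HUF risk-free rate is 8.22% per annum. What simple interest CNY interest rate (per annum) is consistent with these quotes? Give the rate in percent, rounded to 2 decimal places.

10.10%

T = 1 year.
CIP gives F = S · g_CNY/g_HUF, so g_CNY/g_HUF = 0.0218104/0.021438 = 1.0173710.
The HUF side grows by 1 + 0.0822×1 = 1.082200.
That pins the CNY growth at 1.1009989.
r = (1.1009989 − 1)/1 = 0.100999 → 10.10%.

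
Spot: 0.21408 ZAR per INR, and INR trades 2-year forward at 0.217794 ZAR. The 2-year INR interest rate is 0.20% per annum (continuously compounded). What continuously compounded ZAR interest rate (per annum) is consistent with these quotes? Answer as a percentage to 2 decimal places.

1.06%

T = 2 years.
F/S = 0.217794/0.21408 = 1.0173487 = (growth of ZAR) / (growth of INR).
INR growth factor: e^(0.0020×2) = 1.004008.
So the ZAR growth factor = 1.0214262.
r = ln(1.0214262)/2 = 0.010600 → 1.06%.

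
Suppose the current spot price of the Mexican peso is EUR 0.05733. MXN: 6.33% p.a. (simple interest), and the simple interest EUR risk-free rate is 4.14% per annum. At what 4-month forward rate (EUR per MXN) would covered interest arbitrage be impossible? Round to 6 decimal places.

0.056920

T = 4/12 years.
EUR accumulates by 1 + 0.0414×4/12 = 1.013800.
MXN accumulates by 1 + 0.0633×4/12 = 1.021100.
Forward (EUR per MXN) = 0.05733 × 1.013800 / 1.021100 = 0.05692014.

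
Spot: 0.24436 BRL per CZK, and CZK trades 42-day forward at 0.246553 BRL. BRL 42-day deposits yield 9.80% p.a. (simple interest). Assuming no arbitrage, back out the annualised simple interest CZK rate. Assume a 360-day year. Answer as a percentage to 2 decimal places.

2.09%

T = 42/360 years.
F/S = 0.246553/0.24436 = 1.0089745 = (growth of BRL) / (growth of CZK).
The BRL side grows by 1 + 0.0980×42/360 = 1.0114333.
That pins the CZK growth at 1.0024369.
(1.0024369 − 1)/T = 0.020888, i.e. 2.09%.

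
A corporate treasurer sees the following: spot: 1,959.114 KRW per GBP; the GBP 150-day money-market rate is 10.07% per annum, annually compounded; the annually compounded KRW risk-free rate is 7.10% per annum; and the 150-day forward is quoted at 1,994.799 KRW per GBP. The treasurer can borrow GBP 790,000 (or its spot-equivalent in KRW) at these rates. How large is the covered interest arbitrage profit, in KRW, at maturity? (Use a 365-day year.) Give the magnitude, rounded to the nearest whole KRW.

KRW 47,321,282

T = 150/365 years.
Invest the GBP and cover forward: 790,000 × 1.040217684396 × 1994.799 = KRW 1,639,269,905.33.
Convert at spot and invest in KRW: 790,000 × 1959.114 × 1.028589882793 = KRW 1,591,948,623.31.
The quoted forward overvalues GBP, so borrow KRW, buy GBP at spot, deposit the GBP at 10.07%, and sell the proceeds forward at 1,994.799.
Arbitrage profit = |1,639,269,905.33 − 1,591,948,623.31| = KRW 47,321,282.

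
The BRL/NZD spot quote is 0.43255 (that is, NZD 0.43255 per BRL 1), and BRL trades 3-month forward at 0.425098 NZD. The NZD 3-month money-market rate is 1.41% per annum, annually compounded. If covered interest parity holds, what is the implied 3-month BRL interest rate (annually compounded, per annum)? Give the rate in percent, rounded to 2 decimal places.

T = 3/12 years.
F/S = 0.425098/0.43255 = 0.9827719 = (growth of NZD) / (growth of BRL).
The NZD side grows by (1 + 0.0141)^(3/12) = 1.0035065.
That pins the BRL growth at 1.0210981.
Annualise: 1.0210981^(12/3) − 1 = 0.087101 = 8.71%.

8.71%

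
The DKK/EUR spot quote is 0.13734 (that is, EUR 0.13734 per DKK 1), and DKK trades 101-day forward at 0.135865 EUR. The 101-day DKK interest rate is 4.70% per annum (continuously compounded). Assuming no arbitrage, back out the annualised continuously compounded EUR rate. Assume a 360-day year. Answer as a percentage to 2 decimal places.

0.85%

T = 101/360 years.
By CIP, F/S equals the EUR-to-DKK growth ratio: 0.135865/0.13734 = 0.9892602.
The DKK side grows by e^(0.0470×101/360) = 1.0132734.
Hence g_EUR = 1.002391.
r = ln(1.002391)/(101/360) = 0.008512 → 0.85%.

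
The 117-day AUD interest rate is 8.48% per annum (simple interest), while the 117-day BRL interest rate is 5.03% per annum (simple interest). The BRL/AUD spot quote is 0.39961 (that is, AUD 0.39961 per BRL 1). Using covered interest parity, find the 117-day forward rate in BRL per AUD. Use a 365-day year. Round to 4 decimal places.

T = 117/365 years.
Growth of 1 AUD over T: 1 + 0.0848×117/365 = 1.0271825.
Growth of 1 BRL over T: 1 + 0.0503×117/365 = 1.0161236.
So F = 0.39961 × 1.0271825 / 1.0161236 = 0.4039591 (AUD/BRL).
Invert for BRL per AUD: 1 / 0.4039591 = 2.4755.

2.4755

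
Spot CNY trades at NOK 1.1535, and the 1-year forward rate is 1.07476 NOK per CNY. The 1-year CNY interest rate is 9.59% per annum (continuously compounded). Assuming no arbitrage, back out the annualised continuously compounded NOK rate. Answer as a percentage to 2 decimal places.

T = 1 year.
F/S = 1.07476/1.1535 = 0.9317382 = (growth of NOK) / (growth of CNY).
CNY growth factor: e^(0.0959×1) = 1.100649.
So the NOK growth factor = 1.0255167.
r = ln(1.0255167)/1 = 0.025197 → 2.52%.

2.52%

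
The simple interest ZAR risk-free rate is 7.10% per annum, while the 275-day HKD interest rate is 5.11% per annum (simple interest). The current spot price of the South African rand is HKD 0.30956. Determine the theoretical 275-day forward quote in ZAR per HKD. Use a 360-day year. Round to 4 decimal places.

T = 275/360 years.
Growth of 1 HKD over T: 1 + 0.0511×275/360 = 1.0390347.
ZAR growth factor: 1 + 0.0710×275/360 = 1.0542361.
So F = 0.30956 × 1.0390347 / 1.0542361 = 0.3050963 (HKD/ZAR).
Quoted the other way: 1/0.3050963 = 3.2777 ZAR per HKD.

3.2777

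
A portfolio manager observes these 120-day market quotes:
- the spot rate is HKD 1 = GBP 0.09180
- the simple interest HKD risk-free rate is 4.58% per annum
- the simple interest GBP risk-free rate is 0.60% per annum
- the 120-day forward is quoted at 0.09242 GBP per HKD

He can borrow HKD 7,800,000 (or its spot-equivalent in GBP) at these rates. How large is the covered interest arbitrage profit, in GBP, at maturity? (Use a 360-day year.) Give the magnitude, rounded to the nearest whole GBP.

T = 120/360 years.
Route A — deposit HKD, sell forward: 7,800,000 × 1.01526667 × 0.09242 = GBP 731,881.38.
Route B — convert at spot, deposit GBP: 7,800,000 × 0.09180 × 1.002000 = GBP 717,472.08.
The quoted forward overvalues HKD, so borrow GBP, buy HKD at spot, deposit the HKD at 4.58%, and sell the proceeds forward at 0.09242.
Arbitrage profit = |731,881.38 − 717,472.08| = GBP 14,409.

GBP 14,409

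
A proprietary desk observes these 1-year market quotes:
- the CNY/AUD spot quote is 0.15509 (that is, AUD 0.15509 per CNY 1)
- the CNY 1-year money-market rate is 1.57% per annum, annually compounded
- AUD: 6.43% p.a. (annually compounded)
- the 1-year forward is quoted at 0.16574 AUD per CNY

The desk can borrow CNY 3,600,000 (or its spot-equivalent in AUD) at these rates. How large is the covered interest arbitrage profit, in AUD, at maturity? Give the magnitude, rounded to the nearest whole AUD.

AUD 11,807

T = 1 year.
Invest the CNY and cover forward: 3,600,000 × 1.015700 × 0.16574 = AUD 606,031.62.
Convert at spot and invest in AUD: 3,600,000 × 0.15509 × 1.064300 = AUD 594,224.23.
The quoted forward overvalues CNY, so borrow AUD, buy CNY at spot, deposit the CNY at 1.57%, and sell the proceeds forward at 0.16574.
Profit = 606,031.62 − 594,224.23 = AUD 11,807.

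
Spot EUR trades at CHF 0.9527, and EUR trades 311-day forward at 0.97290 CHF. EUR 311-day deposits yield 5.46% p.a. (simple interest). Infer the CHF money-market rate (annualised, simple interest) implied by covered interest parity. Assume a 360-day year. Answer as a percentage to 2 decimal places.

8.03%

T = 311/360 years.
F/S = 0.9729/0.9527 = 1.0212029 = (growth of CHF) / (growth of EUR).
EUR growth factor: 1 + 0.0546×311/360 = 1.0471683.
Hence g_CHF = 1.0693713.
r = (1.0693713 − 1)/(311/360) = 0.080301 → 8.03%.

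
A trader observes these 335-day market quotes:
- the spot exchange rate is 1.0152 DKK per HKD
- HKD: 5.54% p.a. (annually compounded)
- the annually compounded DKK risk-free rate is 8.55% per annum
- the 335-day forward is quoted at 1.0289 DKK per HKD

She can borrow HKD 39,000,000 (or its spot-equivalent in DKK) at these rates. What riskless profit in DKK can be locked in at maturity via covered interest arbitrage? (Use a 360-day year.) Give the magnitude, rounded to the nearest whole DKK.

T = 335/360 years.
Keep in HKD, deliver into the forward: 39,000,000·1.0514555145·1.0289 = DKK 42,191,860.58.
Swap to DKK now, deposit: 39,000,000·1.0152·1.0793331954 = DKK 42,733,823.34.
The quoted forward undervalues HKD, so borrow HKD, convert to DKK at spot, deposit the DKK at 8.55%, and buy HKD forward at 1.0289 to cover the loan.
Arbitrage profit = |42,191,860.58 − 42,733,823.34| = DKK 541,963.

DKK 541,963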